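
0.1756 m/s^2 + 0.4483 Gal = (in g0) 0.1756 m/s^2 is already in m/s^2. 1 Gal = 0.01 m/s^2, so 0.4483 Gal = 0.4483 * 0.01 = 0.004483 m/s^2. Sum: 0.1756 + 0.004483 = 0.180083 m/s^2. 1 g0 = 9.80665 m/s^2, so 0.180083 m/s^2 = 0.180083 / 9.80665 = 0.018363355 g0 ≈ 0.01836 g0 (4 s.f.). Final answer: 0.01836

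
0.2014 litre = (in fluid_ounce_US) 6.81. Check: 1 litre = 0.001 m^3, so 0.2014 litre = 0.2014 * 0.001 = 0.0002014 m^3. 1 fluid_ounce_US = 2.957353e-05 m^3, so 0.0002014 m^3 = 0.0002014 / 2.957353e-05 = 6.8101442 fluid_ounce_US ≈ 6.81 fluid_ounce_US (4 s.f.).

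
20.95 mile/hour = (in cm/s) 1 mile/hour = 0.44704 m/s, so 20.95 mile/hour = 20.95 * 0.44704 = 9.365488 m/s. 1 cm/s = 0.01 m/s, so 9.365488 m/s = 9.365488 / 0.01 = 936.5488 cm/s ≈ 936.5 cm/s (4 s.f.). Final answer: 936.5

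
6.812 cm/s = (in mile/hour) 1 cm/s = 0.01 m/s, so 6.812 cm/s = 6.812 * 0.01 = 0.06812 m/s. 1 mile/hour = 0.44704 m/s, so 0.06812 m/s = 0.06812 / 0.44704 = 0.1523801 mile/hour ≈ 0.1524 mile/hour (4 s.f.). Final answer: 0.1524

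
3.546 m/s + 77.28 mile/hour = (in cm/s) 3.546 m/s is already in m/s. 1 mile/hour = 0.44704 m/s, so 77.28 mile/hour = 77.28 * 0.44704 = 34.547251 m/s. Sum: 3.546 + 34.547251 = 38.093251 m/s. 1 cm/s = 0.01 m/s, so 38.093251 m/s = 38.093251 / 0.01 = 3809.3251 cm/s ≈ 3809 cm/s (4 s.f.). Final answer: 3809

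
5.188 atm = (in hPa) 1 atm = 101325 Pa, so 5.188 atm = 5.188 * 101325 = 525674.1 Pa. 1 hPa = 100 Pa, so 525674.1 Pa = 525674.1 / 100 = 5256.741 hPa ≈ 5257 hPa (4 s.f.). Final answer: 5257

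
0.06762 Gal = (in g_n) 1 Gal = 0.01 m/s^2, so 0.06762 Gal = 0.06762 * 0.01 = 0.0006762 m/s^2. 1 g_n = 9.80665 m/s^2, so 0.0006762 m/s^2 = 0.0006762 / 9.80665 = 6.895321e-05 g_n ≈ 6.895e-05 g_n (4 s.f.). Final answer: 6.895e-05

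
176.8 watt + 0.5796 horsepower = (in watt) 609. Check: 176.8 watt = 176.8 W. 1 horsepower = 745.69987 W, so 0.5796 horsepower = 0.5796 * 745.69987 = 432.20765 W. Sum: 176.8 + 432.20765 = 609.00765 W. 609.00765 W = 609.00765 watt ≈ 609 watt (4 s.f.).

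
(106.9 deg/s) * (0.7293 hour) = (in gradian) 3.118e+05. Check: 1 deg/s = 0.017453293 rad/s, so 106.9 deg/s = 106.9 * 0.017453293 = 1.865757 rad/s. 1 hour = 3600 s, so 0.7293 hour = 0.7293 * 3600 = 2625.48 s. Combine: 1.865757 rad/s * 2625.48 s = 4898.5076 rad. 1 gradian = 0.015707963 rad, so 4898.5076 rad = 4898.5076 / 0.015707963 = 311848.68 gradian ≈ 3.118e+05 gradian (4 s.f.).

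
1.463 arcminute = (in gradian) 0.02709. Check: 1 arcminute = 0.00029088821 rad, so 1.463 arcminute = 1.463 * 0.00029088821 = 0.00042556945 rad. 1 gradian = 0.015707963 rad, so 0.00042556945 rad = 0.00042556945 / 0.015707963 = 0.027092593 gradian ≈ 0.02709 gradian (4 s.f.).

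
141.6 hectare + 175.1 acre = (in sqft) 1 hectare = 10000 m^2, so 141.6 hectare = 141.6 * 10000 = 1416000 m^2. 1 acre = 4046.8564 m^2, so 175.1 acre = 175.1 * 4046.8564 = 708604.56 m^2. Sum: 1416000 + 708604.56 = 2124604.6 m^2. 1 sqft = 0.09290304 m^2, so 2124604.6 m^2 = 2124604.6 / 0.09290304 = 22869053 sqft ≈ 2.287e+07 sqft (4 s.f.). Final answer: 2.287e+07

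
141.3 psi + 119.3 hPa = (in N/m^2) 9.862e+05. Check: 1 psi = 6894.7573 Pa, so 141.3 psi = 141.3 * 6894.7573 = 974229.21 Pa. 1 hPa = 100 Pa, so 119.3 hPa = 119.3 * 100 = 11930 Pa. Sum: 974229.21 + 11930 = 986159.21 Pa. 986159.21 Pa = 986159.21 N/m^2 ≈ 9.862e+05 N/m^2 (4 s.f.).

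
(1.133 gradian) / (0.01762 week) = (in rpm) 1 gradian = 0.015707963 rad, so 1.133 gradian = 1.133 * 0.015707963 = 0.017797122 rad. 1 week = 604800 s, so 0.01762 week = 0.01762 * 604800 = 10656.576 s. Combine: 0.017797122 rad / 10656.576 s = 1.6700601e-06 rad/s. 1 rpm = 0.10471976 rad/s, so 1.6700601e-06 rad/s = 1.6700601e-06 / 0.10471976 = 1.5947899e-05 rpm ≈ 1.595e-05 rpm (4 s.f.). Final answer: 1.595e-05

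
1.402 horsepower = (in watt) 1045. Check: 1 horsepower = 745.69987 W, so 1.402 horsepower = 1.402 * 745.69987 = 1045.4712 W. 1045.4712 W = 1045.4712 watt ≈ 1045 watt (4 s.f.).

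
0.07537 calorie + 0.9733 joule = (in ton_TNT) 3.08e-10. Check: 1 calorie = 4.184 J, so 0.07537 calorie = 0.07537 * 4.184 = 0.31534808 J. 0.9733 joule = 0.9733 J. Sum: 0.31534808 + 0.9733 = 1.2886481 J. 1 ton_TNT = 4.184e+09 J, so 1.2886481 J = 1.2886481 / 4.184e+09 = 3.0799428e-10 ton_TNT ≈ 3.08e-10 ton_TNT (4 s.f.).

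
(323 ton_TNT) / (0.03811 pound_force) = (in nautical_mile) 4.305e+09. Check: 1 ton_TNT = 4.184e+09 J, so 323 ton_TNT = 323 * 4.184e+09 = 1.351432e+12 J. 1 pound_force = 4.4482216 N, so 0.03811 pound_force = 0.03811 * 4.4482216 = 0.16952173 N. Combine: 1.351432e+12 J / 0.16952173 N = 7.9720283e+12 m. 1 nautical_mile = 1852 m, so 7.9720283e+12 m = 7.9720283e+12 / 1852 = 4.3045509e+09 nautical_mile ≈ 4.305e+09 nautical_mile (4 s.f.).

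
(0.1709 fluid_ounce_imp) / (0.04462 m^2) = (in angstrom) 1.088e+06. Check: 1 fluid_ounce_imp = 2.8413063e-05 m^3, so 0.1709 fluid_ounce_imp = 0.1709 * 2.8413063e-05 = 4.8557924e-06 m^3. 0.04462 m^2 is already in m^2. Combine: 4.8557924e-06 m^3 / 0.04462 m^2 = 0.00010882547 m. 1 angstrom = 1e-10 m, so 0.00010882547 m = 0.00010882547 / 1e-10 = 1088254.7 angstrom ≈ 1.088e+06 angstrom (4 s.f.).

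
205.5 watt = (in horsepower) 205.5 watt = 205.5 W. 1 horsepower = 745.69987 W, so 205.5 W = 205.5 / 745.69987 = 0.27558004 horsepower ≈ 0.2756 horsepower (4 s.f.). Final answer: 0.2756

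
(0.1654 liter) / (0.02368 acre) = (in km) 1.726e-09. Check: 1 liter = 0.001 m^3, so 0.1654 liter = 0.1654 * 0.001 = 0.0001654 m^3. 1 acre = 4046.8564 m^2, so 0.02368 acre = 0.02368 * 4046.8564 = 95.82956 m^2. Combine: 0.0001654 m^3 / 95.82956 m^2 = 1.725981e-06 m. 1 km = 1000 m, so 1.725981e-06 m = 1.725981e-06 / 1000 = 1.725981e-09 km ≈ 1.726e-09 km (4 s.f.).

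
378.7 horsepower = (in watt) 2.824e+05. Check: 1 horsepower = 745.69987 W, so 378.7 horsepower = 378.7 * 745.69987 = 282396.54 W. 282396.54 W = 282396.54 watt ≈ 2.824e+05 watt (4 s.f.).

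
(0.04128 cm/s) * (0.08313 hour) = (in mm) 1 cm/s = 0.01 m/s, so 0.04128 cm/s = 0.04128 * 0.01 = 0.0004128 m/s. 1 hour = 3600 s, so 0.08313 hour = 0.08313 * 3600 = 299.268 s. Combine: 0.0004128 m/s * 299.268 s = 0.12353783 m. 1 mm = 0.001 m, so 0.12353783 m = 0.12353783 / 0.001 = 123.53783 mm ≈ 123.5 mm (4 s.f.). Final answer: 123.5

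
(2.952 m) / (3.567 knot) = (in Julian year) 2.952 m is already in m. 1 knot = 0.51444444 m/s, so 3.567 knot = 3.567 * 0.51444444 = 1.8350233 m/s. Combine: 2.952 m / 1.8350233 m/s = 1.6086989 s. 1 Julian year = 31557600 s, so 1.6086989 s = 1.6086989 / 31557600 = 5.0976592e-08 Julian year ≈ 5.098e-08 Julian year (4 s.f.). Final answer: 5.098e-08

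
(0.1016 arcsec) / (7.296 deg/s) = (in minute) 1 arcsec = 4.8481368e-06 rad, so 0.1016 arcsec = 0.1016 * 4.8481368e-06 = 4.925707e-07 rad. 1 deg/s = 0.017453293 rad/s, so 7.296 deg/s = 7.296 * 0.017453293 = 0.12733922 rad/s. Combine: 4.925707e-07 rad / 0.12733922 rad/s = 3.8681774e-06 s. 1 minute = 60 s, so 3.8681774e-06 s = 3.8681774e-06 / 60 = 6.4469623e-08 minute ≈ 6.447e-08 minute (4 s.f.). Final answer: 6.447e-08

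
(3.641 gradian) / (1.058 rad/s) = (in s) 1 gradian = 0.015707963 rad, so 3.641 gradian = 3.641 * 0.015707963 = 0.057192694 rad. 1.058 rad/s is already in rad/s. Combine: 0.057192694 rad / 1.058 rad/s = 0.054057367 s. Result: 0.054057367 s ≈ 0.05406 s (4 s.f.). Final answer: 0.05406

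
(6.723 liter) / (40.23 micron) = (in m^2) 167.1. Check: 1 liter = 0.001 m^3, so 6.723 liter = 6.723 * 0.001 = 0.006723 m^3. 1 micron = 1e-06 m, so 40.23 micron = 40.23 * 1e-06 = 4.023e-05 m. Combine: 0.006723 m^3 / 4.023e-05 m = 167.11409 m^2. Result: 167.11409 m^2 ≈ 167.1 m^2 (4 s.f.).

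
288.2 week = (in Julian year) 5.523. Check: 1 week = 604800 s, so 288.2 week = 288.2 * 604800 = 1.7430336e+08 s. 1 Julian year = 31557600 s, so 1.7430336e+08 s = 1.7430336e+08 / 31557600 = 5.5233402 Julian year ≈ 5.523 Julian year (4 s.f.).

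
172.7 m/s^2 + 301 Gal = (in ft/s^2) 576.5. Check: 172.7 m/s^2 is already in m/s^2. 1 Gal = 0.01 m/s^2, so 301 Gal = 301 * 0.01 = 3.01 m/s^2. Sum: 172.7 + 3.01 = 175.71 m/s^2. 1 ft/s^2 = 0.3048 m/s^2, so 175.71 m/s^2 = 175.71 / 0.3048 = 576.47638 ft/s^2 ≈ 576.5 ft/s^2 (4 s.f.).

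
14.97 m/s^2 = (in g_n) 1 g_n = 9.80665 m/s^2, so 14.97 m/s^2 = 14.97 / 9.80665 = 1.5265152 g_n ≈ 1.527 g_n (4 s.f.). Final answer: 1.527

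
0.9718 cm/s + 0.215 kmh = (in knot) 1 cm/s = 0.01 m/s, so 0.9718 cm/s = 0.9718 * 0.01 = 0.009718 m/s. 1 kmh = 0.27777778 m/s, so 0.215 kmh = 0.215 * 0.27777778 = 0.059722222 m/s. Sum: 0.009718 + 0.059722222 = 0.069440222 m/s. 1 knot = 0.51444444 m/s, so 0.069440222 m/s = 0.069440222 / 0.51444444 = 0.13498099 knot ≈ 0.135 knot (4 s.f.). Final answer: 0.135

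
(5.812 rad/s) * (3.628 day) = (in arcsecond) 3.758e+11. Check: 5.812 rad/s is already in rad/s. 1 day = 86400 s, so 3.628 day = 3.628 * 86400 = 313459.2 s. Combine: 5.812 rad/s * 313459.2 s = 1821824.9 rad. 1 arcsecond = 4.8481368e-06 rad, so 1821824.9 rad = 1821824.9 / 4.8481368e-06 = 3.7577835e+11 arcsecond ≈ 3.758e+11 arcsecond (4 s.f.).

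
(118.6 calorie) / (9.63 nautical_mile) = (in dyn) 2782. Check: 1 calorie = 4.184 J, so 118.6 calorie = 118.6 * 4.184 = 496.2224 J. 1 nautical_mile = 1852 m, so 9.63 nautical_mile = 9.63 * 1852 = 17834.76 m. Combine: 496.2224 J / 17834.76 m = 0.027823329 N. 1 dyn = 1e-05 N, so 0.027823329 N = 0.027823329 / 1e-05 = 2782.3329 dyn ≈ 2782 dyn (4 s.f.).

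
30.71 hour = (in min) 1 hour = 3600 s, so 30.71 hour = 30.71 * 3600 = 110556 s. 1 min = 60 s, so 110556 s = 110556 / 60 = 1842.6 min ≈ 1843 min (4 s.f.). Final answer: 1843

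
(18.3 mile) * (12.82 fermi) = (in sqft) 4.064e-09. Check: 1 mile = 1609.344 m, so 18.3 mile = 18.3 * 1609.344 = 29450.995 m. 1 fermi = 1e-15 m, so 12.82 fermi = 12.82 * 1e-15 = 1.282e-14 m. Combine: 29450.995 m * 1.282e-14 m = 3.7756176e-10 m^2. 1 sqft = 0.09290304 m^2, so 3.7756176e-10 m^2 = 3.7756176e-10 / 0.09290304 = 4.0640409e-09 sqft ≈ 4.064e-09 sqft (4 s.f.).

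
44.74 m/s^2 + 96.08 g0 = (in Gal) 44.74 m/s^2 is already in m/s^2. 1 g0 = 9.80665 m/s^2, so 96.08 g0 = 96.08 * 9.80665 = 942.22293 m/s^2. Sum: 44.74 + 942.22293 = 986.96293 m/s^2. 1 Gal = 0.01 m/s^2, so 986.96293 m/s^2 = 986.96293 / 0.01 = 98696.293 Gal ≈ 9.87e+04 Gal (4 s.f.). Final answer: 9.87e+04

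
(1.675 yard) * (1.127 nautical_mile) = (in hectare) 0.3197. Check: 1 yard = 0.9144 m, so 1.675 yard = 1.675 * 0.9144 = 1.53162 m. 1 nautical_mile = 1852 m, so 1.127 nautical_mile = 1.127 * 1852 = 2087.204 m. Combine: 1.53162 m * 2087.204 m = 3196.8034 m^2. 1 hectare = 10000 m^2, so 3196.8034 m^2 = 3196.8034 / 10000 = 0.31968034 hectare ≈ 0.3197 hectare (4 s.f.).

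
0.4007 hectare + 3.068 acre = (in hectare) 1 hectare = 10000 m^2, so 0.4007 hectare = 0.4007 * 10000 = 4007 m^2. 1 acre = 4046.8564 m^2, so 3.068 acre = 3.068 * 4046.8564 = 12415.756 m^2. Sum: 4007 + 12415.756 = 16422.756 m^2. 1 hectare = 10000 m^2, so 16422.756 m^2 = 16422.756 / 10000 = 1.6422756 hectare ≈ 1.642 hectare (4 s.f.). Final answer: 1.642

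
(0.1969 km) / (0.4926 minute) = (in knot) 1 km = 1000 m, so 0.1969 km = 0.1969 * 1000 = 196.9 m. 1 minute = 60 s, so 0.4926 minute = 0.4926 * 60 = 29.556 s. Combine: 196.9 m / 29.556 s = 6.6619299 m/s. 1 knot = 0.51444444 m/s, so 6.6619299 m/s = 6.6619299 / 0.51444444 = 12.949756 knot ≈ 12.95 knot (4 s.f.). Final answer: 12.95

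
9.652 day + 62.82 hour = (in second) 1.06e+06. Check: 1 day = 86400 s, so 9.652 day = 9.652 * 86400 = 833932.8 s. 1 hour = 3600 s, so 62.82 hour = 62.82 * 3600 = 226152 s. Sum: 833932.8 + 226152 = 1060084.8 s. 1060084.8 s = 1060084.8 second ≈ 1.06e+06 second (4 s.f.).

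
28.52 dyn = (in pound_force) 1 dyn = 1e-05 N, so 28.52 dyn = 28.52 * 1e-05 = 0.0002852 N. 1 pound_force = 4.4482216 N, so 0.0002852 N = 0.0002852 / 4.4482216 = 6.4115511e-05 pound_force ≈ 6.412e-05 pound_force (4 s.f.). Final answer: 6.412e-05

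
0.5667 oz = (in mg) 1.607e+04. Check: 1 oz = 0.028349523 kg, so 0.5667 oz = 0.5667 * 0.028349523 = 0.016065675 kg. 1 mg = 1e-06 kg, so 0.016065675 kg = 0.016065675 / 1e-06 = 16065.675 mg ≈ 1.607e+04 mg (4 s.f.).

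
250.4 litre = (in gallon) 1 litre = 0.001 m^3, so 250.4 litre = 250.4 * 0.001 = 0.2504 m^3. 1 gallon = 0.0037854118 m^3, so 0.2504 m^3 = 0.2504 / 0.0037854118 = 66.148682 gallon ≈ 66.15 gallon (4 s.f.). Final answer: 66.15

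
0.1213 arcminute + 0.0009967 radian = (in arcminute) 3.548. Check: 1 arcminute = 0.00029088821 rad, so 0.1213 arcminute = 0.1213 * 0.00029088821 = 3.528474e-05 rad. 0.0009967 radian = 0.0009967 rad. Sum: 3.528474e-05 + 0.0009967 = 0.0010319847 rad. 1 arcminute = 0.00029088821 rad, so 0.0010319847 rad = 0.0010319847 / 0.00029088821 = 3.5477022 arcminute ≈ 3.548 arcminute (4 s.f.).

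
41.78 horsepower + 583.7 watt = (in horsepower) 1 horsepower = 745.69987 W, so 41.78 horsepower = 41.78 * 745.69987 = 31155.341 W. 583.7 watt = 583.7 W. Sum: 31155.341 + 583.7 = 31739.041 W. 1 horsepower = 745.69987 W, so 31739.041 W = 31739.041 / 745.69987 = 42.562755 horsepower ≈ 42.56 horsepower (4 s.f.). Final answer: 42.56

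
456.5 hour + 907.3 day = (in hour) 2.223e+04. Check: 1 hour = 3600 s, so 456.5 hour = 456.5 * 3600 = 1643400 s. 1 day = 86400 s, so 907.3 day = 907.3 * 86400 = 78390720 s. Sum: 1643400 + 78390720 = 80034120 s. 1 hour = 3600 s, so 80034120 s = 80034120 / 3600 = 22231.7 hour ≈ 2.223e+04 hour (4 s.f.).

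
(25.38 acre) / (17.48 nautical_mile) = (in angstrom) 1 acre = 4046.8564 m^2, so 25.38 acre = 25.38 * 4046.8564 = 102709.22 m^2. 1 nautical_mile = 1852 m, so 17.48 nautical_mile = 17.48 * 1852 = 32372.96 m. Combine: 102709.22 m^2 / 32372.96 m = 3.1726854 m. 1 angstrom = 1e-10 m, so 3.1726854 m = 3.1726854 / 1e-10 = 3.1726854e+10 angstrom ≈ 3.173e+10 angstrom (4 s.f.). Final answer: 3.173e+10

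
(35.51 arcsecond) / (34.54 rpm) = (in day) 1 arcsecond = 4.8481368e-06 rad, so 35.51 arcsecond = 35.51 * 4.8481368e-06 = 0.00017215734 rad. 1 rpm = 0.10471976 rad/s, so 34.54 rpm = 34.54 * 0.10471976 = 3.6170203 rad/s. Combine: 0.00017215734 rad / 3.6170203 rad/s = 4.7596453e-05 s. 1 day = 86400 s, so 4.7596453e-05 s = 4.7596453e-05 / 86400 = 5.5088487e-10 day ≈ 5.509e-10 day (4 s.f.). Final answer: 5.509e-10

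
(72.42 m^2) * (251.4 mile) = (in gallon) 7.74e+09. Check: 72.42 m^2 is already in m^2. 1 mile = 1609.344 m, so 251.4 mile = 251.4 * 1609.344 = 404589.08 m. Combine: 72.42 m^2 * 404589.08 m = 29300341 m^3. 1 gallon = 0.0037854118 m^3, so 29300341 m^3 = 29300341 / 0.0037854118 = 7.7403313e+09 gallon ≈ 7.74e+09 gallon (4 s.f.).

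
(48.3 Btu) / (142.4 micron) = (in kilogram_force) 3.649e+07. Check: 1 Btu = 1055.0559 J, so 48.3 Btu = 48.3 * 1055.0559 = 50959.198 J. 1 micron = 1e-06 m, so 142.4 micron = 142.4 * 1e-06 = 0.0001424 m. Combine: 50959.198 J / 0.0001424 m = 3.5785953e+08 N. 1 kilogram_force = 9.80665 N, so 3.5785953e+08 N = 3.5785953e+08 / 9.80665 = 36491517 kilogram_force ≈ 3.649e+07 kilogram_force (4 s.f.).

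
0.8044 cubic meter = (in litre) 804.4. Check: 0.8044 cubic meter = 0.8044 m^3. 1 litre = 0.001 m^3, so 0.8044 m^3 = 0.8044 / 0.001 = 804.4 litre.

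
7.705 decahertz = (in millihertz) 7.705e+04. Check: 1 decahertz = 10 Hz, so 7.705 decahertz = 7.705 * 10 = 77.05 Hz. 1 millihertz = 0.001 Hz, so 77.05 Hz = 77.05 / 0.001 = 77050 millihertz ≈ 7.705e+04 millihertz (4 s.f.).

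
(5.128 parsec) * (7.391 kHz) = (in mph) 2.616e+21. Check: 1 parsec = 3.0856776e+16 m, so 5.128 parsec = 5.128 * 3.0856776e+16 = 1.5823355e+17 m. 1 kHz = 1000 Hz, so 7.391 kHz = 7.391 * 1000 = 7391 Hz. Combine: 1.5823355e+17 m * 7391 Hz = 1.1695041e+21 m/s. 1 mph = 0.44704 m/s, so 1.1695041e+21 m/s = 1.1695041e+21 / 0.44704 = 2.6161063e+21 mph ≈ 2.616e+21 mph (4 s.f.).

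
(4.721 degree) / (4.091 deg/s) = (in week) 1.908e-06. Check: 1 degree = 0.017453293 rad, so 4.721 degree = 4.721 * 0.017453293 = 0.082396994 rad. 1 deg/s = 0.017453293 rad/s, so 4.091 deg/s = 4.091 * 0.017453293 = 0.07140142 rad/s. Combine: 0.082396994 rad / 0.07140142 rad/s = 1.1539966 s. 1 week = 604800 s, so 1.1539966 s = 1.1539966 / 604800 = 1.9080631e-06 week ≈ 1.908e-06 week (4 s.f.).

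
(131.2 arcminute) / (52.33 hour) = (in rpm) 1 arcminute = 0.00029088821 rad, so 131.2 arcminute = 131.2 * 0.00029088821 = 0.038164533 rad. 1 hour = 3600 s, so 52.33 hour = 52.33 * 3600 = 188388 s. Combine: 0.038164533 rad / 188388 s = 2.0258473e-07 rad/s. 1 rpm = 0.10471976 rad/s, so 2.0258473e-07 rad/s = 2.0258473e-07 / 0.10471976 = 1.9345417e-06 rpm ≈ 1.935e-06 rpm (4 s.f.). Final answer: 1.935e-06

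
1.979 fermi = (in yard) 2.164e-15. Check: 1 fermi = 1e-15 m, so 1.979 fermi = 1.979 * 1e-15 = 1.979e-15 m. 1 yard = 0.9144 m, so 1.979e-15 m = 1.979e-15 / 0.9144 = 2.1642607e-15 yard ≈ 2.164e-15 yard (4 s.f.).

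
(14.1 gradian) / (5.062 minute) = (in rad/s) 1 gradian = 0.015707963 rad, so 14.1 gradian = 14.1 * 0.015707963 = 0.22148228 rad. 1 minute = 60 s, so 5.062 minute = 5.062 * 60 = 303.72 s. Combine: 0.22148228 rad / 303.72 s = 0.0007292318 rad/s. Result: 0.0007292318 rad/s ≈ 0.0007292 rad/s (4 s.f.). Final answer: 0.0007292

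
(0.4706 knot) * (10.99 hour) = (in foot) 1 knot = 0.51444444 m/s, so 0.4706 knot = 0.4706 * 0.51444444 = 0.24209756 m/s. 1 hour = 3600 s, so 10.99 hour = 10.99 * 3600 = 39564 s. Combine: 0.24209756 m/s * 39564 s = 9578.3477 m. 1 foot = 0.3048 m, so 9578.3477 m = 9578.3477 / 0.3048 = 31425.025 foot ≈ 3.143e+04 foot (4 s.f.). Final answer: 3.143e+04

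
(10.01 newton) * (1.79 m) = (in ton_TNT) 10.01 newton = 10.01 N. 1.79 m is already in m. Combine: 10.01 N * 1.79 m = 17.9179 J. 1 ton_TNT = 4.184e+09 J, so 17.9179 J = 17.9179 / 4.184e+09 = 4.2824809e-09 ton_TNT ≈ 4.282e-09 ton_TNT (4 s.f.). Final answer: 4.282e-09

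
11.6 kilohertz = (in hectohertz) 1 kilohertz = 1000 Hz, so 11.6 kilohertz = 11.6 * 1000 = 11600 Hz. 1 hectohertz = 100 Hz, so 11600 Hz = 11600 / 100 = 116 hectohertz. Final answer: 116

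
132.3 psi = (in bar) 1 psi = 6894.7573 Pa, so 132.3 psi = 132.3 * 6894.7573 = 912176.39 Pa. 1 bar = 100000 Pa, so 912176.39 Pa = 912176.39 / 100000 = 9.1217639 bar ≈ 9.122 bar (4 s.f.). Final answer: 9.122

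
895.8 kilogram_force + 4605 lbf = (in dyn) 1 kilogram_force = 9.80665 N, so 895.8 kilogram_force = 895.8 * 9.80665 = 8784.7971 N. 1 lbf = 4.4482216 N, so 4605 lbf = 4605 * 4.4482216 = 20484.061 N. Sum: 8784.7971 + 20484.061 = 29268.858 N. 1 dyn = 1e-05 N, so 29268.858 N = 29268.858 / 1e-05 = 2.9268858e+09 dyn ≈ 2.927e+09 dyn (4 s.f.). Final answer: 2.927e+09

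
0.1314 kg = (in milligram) 1.314e+05. Check: 1 milligram = 1e-06 kg, so 0.1314 kg = 0.1314 / 1e-06 = 131400 milligram ≈ 1.314e+05 milligram (4 s.f.).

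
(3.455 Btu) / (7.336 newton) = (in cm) 1 Btu = 1055.0559 J, so 3.455 Btu = 3.455 * 1055.0559 = 3645.218 J. 7.336 newton = 7.336 N. Combine: 3645.218 J / 7.336 N = 496.89449 m. 1 cm = 0.01 m, so 496.89449 m = 496.89449 / 0.01 = 49689.449 cm ≈ 4.969e+04 cm (4 s.f.). Final answer: 4.969e+04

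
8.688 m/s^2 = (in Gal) 1 Gal = 0.01 m/s^2, so 8.688 m/s^2 = 8.688 / 0.01 = 868.8 Gal. Final answer: 868.8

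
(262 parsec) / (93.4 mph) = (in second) 1.936e+17. Check: 1 parsec = 3.0856776e+16 m, so 262 parsec = 262 * 3.0856776e+16 = 8.0844753e+18 m. 1 mph = 0.44704 m/s, so 93.4 mph = 93.4 * 0.44704 = 41.753536 m/s. Combine: 8.0844753e+18 m / 41.753536 m/s = 1.9362373e+17 s. 1.9362373e+17 s = 1.9362373e+17 second ≈ 1.936e+17 second (4 s.f.).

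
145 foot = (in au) 2.954e-10. Check: 1 foot = 0.3048 m, so 145 foot = 145 * 0.3048 = 44.196 m. 1 au = 1.4959787e+11 m, so 44.196 m = 44.196 / 1.4959787e+11 = 2.9543201e-10 au ≈ 2.954e-10 au (4 s.f.).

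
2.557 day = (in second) 2.209e+05. Check: 1 day = 86400 s, so 2.557 day = 2.557 * 86400 = 220924.8 s. 220924.8 s = 220924.8 second ≈ 2.209e+05 second (4 s.f.).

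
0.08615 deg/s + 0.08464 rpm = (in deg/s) 1 deg/s = 0.017453293 rad/s, so 0.08615 deg/s = 0.08615 * 0.017453293 = 0.0015036012 rad/s. 1 rpm = 0.10471976 rad/s, so 0.08464 rpm = 0.08464 * 0.10471976 = 0.0088634801 rad/s. Sum: 0.0015036012 + 0.0088634801 = 0.010367081 rad/s. 1 deg/s = 0.017453293 rad/s, so 0.010367081 rad/s = 0.010367081 / 0.017453293 = 0.59399 deg/s ≈ 0.594 deg/s (4 s.f.). Final answer: 0.594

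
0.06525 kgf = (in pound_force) 0.1439. Check: 1 kgf = 9.80665 N, so 0.06525 kgf = 0.06525 * 9.80665 = 0.63988391 N. 1 pound_force = 4.4482216 N, so 0.63988391 N = 0.63988391 / 4.4482216 = 0.14385163 pound_force ≈ 0.1439 pound_force (4 s.f.).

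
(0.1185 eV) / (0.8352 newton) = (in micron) 2.273e-14. Check: 1 eV = 1.6021766e-19 J, so 0.1185 eV = 0.1185 * 1.6021766e-19 = 1.8985793e-20 J. 0.8352 newton = 0.8352 N. Combine: 1.8985793e-20 J / 0.8352 N = 2.2732032e-20 m. 1 micron = 1e-06 m, so 2.2732032e-20 m = 2.2732032e-20 / 1e-06 = 2.2732032e-14 micron ≈ 2.273e-14 micron (4 s.f.).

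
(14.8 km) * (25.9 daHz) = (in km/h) 1.38e+07. Check: 1 km = 1000 m, so 14.8 km = 14.8 * 1000 = 14800 m. 1 daHz = 10 Hz, so 25.9 daHz = 25.9 * 10 = 259 Hz. Combine: 14800 m * 259 Hz = 3833200 m/s. 1 km/h = 0.27777778 m/s, so 3833200 m/s = 3833200 / 0.27777778 = 13799520 km/h ≈ 1.38e+07 km/h (4 s.f.).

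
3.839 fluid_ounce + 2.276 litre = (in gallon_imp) 0.5256. Check: 1 fluid_ounce = 2.957353e-05 m^3, so 3.839 fluid_ounce = 3.839 * 2.957353e-05 = 0.00011353278 m^3. 1 litre = 0.001 m^3, so 2.276 litre = 2.276 * 0.001 = 0.002276 m^3. Sum: 0.00011353278 + 0.002276 = 0.0023895328 m^3. 1 gallon_imp = 0.00454609 m^3, so 0.0023895328 m^3 = 0.0023895328 / 0.00454609 = 0.52562373 gallon_imp ≈ 0.5256 gallon_imp (4 s.f.).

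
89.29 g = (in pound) 0.1969. Check: 1 g = 0.001 kg, so 89.29 g = 89.29 * 0.001 = 0.08929 kg. 1 pound = 0.45359237 kg, so 0.08929 kg = 0.08929 / 0.45359237 = 0.19685075 pound ≈ 0.1969 pound (4 s.f.).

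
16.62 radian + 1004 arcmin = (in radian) 16.91. Check: 16.62 radian = 16.62 rad. 1 arcmin = 0.00029088821 rad, so 1004 arcmin = 1004 * 0.00029088821 = 0.29205176 rad. Sum: 16.62 + 0.29205176 = 16.912052 rad. 16.912052 rad = 16.912052 radian ≈ 16.91 radian (4 s.f.).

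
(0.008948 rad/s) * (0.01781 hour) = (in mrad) 573.7. Check: 0.008948 rad/s is already in rad/s. 1 hour = 3600 s, so 0.01781 hour = 0.01781 * 3600 = 64.116 s. Combine: 0.008948 rad/s * 64.116 s = 0.57370997 rad. 1 mrad = 0.001 rad, so 0.57370997 rad = 0.57370997 / 0.001 = 573.70997 mrad ≈ 573.7 mrad (4 s.f.).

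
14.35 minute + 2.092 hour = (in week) 1 minute = 60 s, so 14.35 minute = 14.35 * 60 = 861 s. 1 hour = 3600 s, so 2.092 hour = 2.092 * 3600 = 7531.2 s. Sum: 861 + 7531.2 = 8392.2 s. 1 week = 604800 s, so 8392.2 s = 8392.2 / 604800 = 0.013875992 week ≈ 0.01388 week (4 s.f.). Final answer: 0.01388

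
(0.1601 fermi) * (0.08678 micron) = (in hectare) 1 fermi = 1e-15 m, so 0.1601 fermi = 0.1601 * 1e-15 = 1.601e-16 m. 1 micron = 1e-06 m, so 0.08678 micron = 0.08678 * 1e-06 = 8.678e-08 m. Combine: 1.601e-16 m * 8.678e-08 m = 1.3893478e-23 m^2. 1 hectare = 10000 m^2, so 1.3893478e-23 m^2 = 1.3893478e-23 / 10000 = 1.3893478e-27 hectare ≈ 1.389e-27 hectare (4 s.f.). Final answer: 1.389e-27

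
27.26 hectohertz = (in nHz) 2.726e+12. Check: 1 hectohertz = 100 Hz, so 27.26 hectohertz = 27.26 * 100 = 2726 Hz. 1 nHz = 1e-09 Hz, so 2726 Hz = 2726 / 1e-09 = 2.726e+12 nHz.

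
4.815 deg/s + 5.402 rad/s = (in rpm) 1 deg/s = 0.017453293 rad/s, so 4.815 deg/s = 4.815 * 0.017453293 = 0.084037603 rad/s. 5.402 rad/s is already in rad/s. Sum: 0.084037603 + 5.402 = 5.4860376 rad/s. 1 rpm = 0.10471976 rad/s, so 5.4860376 rad/s = 5.4860376 / 0.10471976 = 52.3878 rpm ≈ 52.39 rpm (4 s.f.). Final answer: 52.39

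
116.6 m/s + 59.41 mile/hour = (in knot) 278.3. Check: 116.6 m/s is already in m/s. 1 mile/hour = 0.44704 m/s, so 59.41 mile/hour = 59.41 * 0.44704 = 26.558646 m/s. Sum: 116.6 + 26.558646 = 143.15865 m/s. 1 knot = 0.51444444 m/s, so 143.15865 m/s = 143.15865 / 0.51444444 = 278.27815 knot ≈ 278.3 knot (4 s.f.).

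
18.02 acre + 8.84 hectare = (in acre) 39.86. Check: 1 acre = 4046.8564 m^2, so 18.02 acre = 18.02 * 4046.8564 = 72924.353 m^2. 1 hectare = 10000 m^2, so 8.84 hectare = 8.84 * 10000 = 88400 m^2. Sum: 72924.353 + 88400 = 161324.35 m^2. 1 acre = 4046.8564 m^2, so 161324.35 m^2 = 161324.35 / 4046.8564 = 39.864116 acre ≈ 39.86 acre (4 s.f.).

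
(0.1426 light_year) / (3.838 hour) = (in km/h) 1 light_year = 9.4607305e+15 m, so 0.1426 light_year = 0.1426 * 9.4607305e+15 = 1.3491002e+15 m. 1 hour = 3600 s, so 3.838 hour = 3.838 * 3600 = 13816.8 s. Combine: 1.3491002e+15 m / 13816.8 s = 9.7642013e+10 m/s. 1 km/h = 0.27777778 m/s, so 9.7642013e+10 m/s = 9.7642013e+10 / 0.27777778 = 3.5151125e+11 km/h ≈ 3.515e+11 km/h (4 s.f.). Final answer: 3.515e+11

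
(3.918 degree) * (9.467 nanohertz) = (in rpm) 1 degree = 0.017453293 rad, so 3.918 degree = 3.918 * 0.017453293 = 0.068382 rad. 1 nanohertz = 1e-09 Hz, so 9.467 nanohertz = 9.467 * 1e-09 = 9.467e-09 Hz. Combine: 0.068382 rad * 9.467e-09 Hz = 6.4737239e-10 rad/s. 1 rpm = 0.10471976 rad/s, so 6.4737239e-10 rad/s = 6.4737239e-10 / 0.10471976 = 6.181951e-09 rpm ≈ 6.182e-09 rpm (4 s.f.). Final answer: 6.182e-09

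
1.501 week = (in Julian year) 1 week = 604800 s, so 1.501 week = 1.501 * 604800 = 907804.8 s. 1 Julian year = 31557600 s, so 907804.8 s = 907804.8 / 31557600 = 0.028766598 Julian year ≈ 0.02877 Julian year (4 s.f.). Final answer: 0.02877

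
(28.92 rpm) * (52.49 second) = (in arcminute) 1 rpm = 0.10471976 rad/s, so 28.92 rpm = 28.92 * 0.10471976 = 3.0284953 rad/s. 52.49 second = 52.49 s. Combine: 3.0284953 rad/s * 52.49 s = 158.96572 rad. 1 arcminute = 0.00029088821 rad, so 158.96572 rad = 158.96572 / 0.00029088821 = 546483.89 arcminute ≈ 5.465e+05 arcminute (4 s.f.). Final answer: 5.465e+05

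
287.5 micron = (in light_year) 3.039e-20. Check: 1 micron = 1e-06 m, so 287.5 micron = 287.5 * 1e-06 = 0.0002875 m. 1 light_year = 9.4607305e+15 m, so 0.0002875 m = 0.0002875 / 9.4607305e+15 = 3.0388774e-20 light_year ≈ 3.039e-20 light_year (4 s.f.).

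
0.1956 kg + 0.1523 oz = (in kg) 0.1956 kg is already in kg. 1 oz = 0.028349523 kg, so 0.1523 oz = 0.1523 * 0.028349523 = 0.0043176324 kg. Sum: 0.1956 + 0.0043176324 = 0.19991763 kg. Result: 0.19991763 kg ≈ 0.1999 kg (4 s.f.). Final answer: 0.1999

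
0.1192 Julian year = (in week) 6.22. Check: 1 Julian year = 31557600 s, so 0.1192 Julian year = 0.1192 * 31557600 = 3761665.9 s. 1 week = 604800 s, so 3761665.9 s = 3761665.9 / 604800 = 6.2196857 week ≈ 6.22 week (4 s.f.).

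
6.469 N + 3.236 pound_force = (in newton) 6.469 N is already in N. 1 pound_force = 4.4482216 N, so 3.236 pound_force = 3.236 * 4.4482216 = 14.394445 N. Sum: 6.469 + 14.394445 = 20.863445 N. 20.863445 N = 20.863445 newton ≈ 20.86 newton (4 s.f.). Final answer: 20.86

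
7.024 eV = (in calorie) 2.69e-19. Check: 1 eV = 1.6021766e-19 J, so 7.024 eV = 7.024 * 1.6021766e-19 = 1.1253689e-18 J. 1 calorie = 4.184 J, so 1.1253689e-18 J = 1.1253689e-18 / 4.184 = 2.6896961e-19 calorie ≈ 2.69e-19 calorie (4 s.f.).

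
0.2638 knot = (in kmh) 0.4886. Check: 1 knot = 0.51444444 m/s, so 0.2638 knot = 0.2638 * 0.51444444 = 0.13571044 m/s. 1 kmh = 0.27777778 m/s, so 0.13571044 m/s = 0.13571044 / 0.27777778 = 0.4885576 kmh ≈ 0.4886 kmh (4 s.f.).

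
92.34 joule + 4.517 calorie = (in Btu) 0.1054. Check: 92.34 joule = 92.34 J. 1 calorie = 4.184 J, so 4.517 calorie = 4.517 * 4.184 = 18.899128 J. Sum: 92.34 + 18.899128 = 111.23913 J. 1 Btu = 1055.0559 J, so 111.23913 J = 111.23913 / 1055.0559 = 0.10543435 Btu ≈ 0.1054 Btu (4 s.f.).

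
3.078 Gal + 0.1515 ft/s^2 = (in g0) 1 Gal = 0.01 m/s^2, so 3.078 Gal = 3.078 * 0.01 = 0.03078 m/s^2. 1 ft/s^2 = 0.3048 m/s^2, so 0.1515 ft/s^2 = 0.1515 * 0.3048 = 0.0461772 m/s^2. Sum: 0.03078 + 0.0461772 = 0.0769572 m/s^2. 1 g0 = 9.80665 m/s^2, so 0.0769572 m/s^2 = 0.0769572 / 9.80665 = 0.0078474505 g0 ≈ 0.007847 g0 (4 s.f.). Final answer: 0.007847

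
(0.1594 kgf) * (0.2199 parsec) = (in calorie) 1 kgf = 9.80665 N, so 0.1594 kgf = 0.1594 * 9.80665 = 1.56318 N. 1 parsec = 3.0856776e+16 m, so 0.2199 parsec = 0.2199 * 3.0856776e+16 = 6.785405e+15 m. Combine: 1.56318 N * 6.785405e+15 m = 1.0606809e+16 J. 1 calorie = 4.184 J, so 1.0606809e+16 J = 1.0606809e+16 / 4.184 = 2.5350883e+15 calorie ≈ 2.535e+15 calorie (4 s.f.). Final answer: 2.535e+15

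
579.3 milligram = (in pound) 0.001277. Check: 1 milligram = 1e-06 kg, so 579.3 milligram = 579.3 * 1e-06 = 0.0005793 kg. 1 pound = 0.45359237 kg, so 0.0005793 kg = 0.0005793 / 0.45359237 = 0.0012771379 pound ≈ 0.001277 pound (4 s.f.).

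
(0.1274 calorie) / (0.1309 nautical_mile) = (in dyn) 1 calorie = 4.184 J, so 0.1274 calorie = 0.1274 * 4.184 = 0.5330416 J. 1 nautical_mile = 1852 m, so 0.1309 nautical_mile = 0.1309 * 1852 = 242.4268 m. Combine: 0.5330416 J / 242.4268 m = 0.0021987734 N. 1 dyn = 1e-05 N, so 0.0021987734 N = 0.0021987734 / 1e-05 = 219.87734 dyn ≈ 219.9 dyn (4 s.f.). Final answer: 219.9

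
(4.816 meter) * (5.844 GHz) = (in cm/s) 4.816 meter = 4.816 m. 1 GHz = 1e+09 Hz, so 5.844 GHz = 5.844 * 1e+09 = 5.844e+09 Hz. Combine: 4.816 m * 5.844e+09 Hz = 2.8144704e+10 m/s. 1 cm/s = 0.01 m/s, so 2.8144704e+10 m/s = 2.8144704e+10 / 0.01 = 2.8144704e+12 cm/s ≈ 2.814e+12 cm/s (4 s.f.). Final answer: 2.814e+12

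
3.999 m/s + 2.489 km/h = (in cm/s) 469. Check: 3.999 m/s is already in m/s. 1 km/h = 0.27777778 m/s, so 2.489 km/h = 2.489 * 0.27777778 = 0.69138889 m/s. Sum: 3.999 + 0.69138889 = 4.6903889 m/s. 1 cm/s = 0.01 m/s, so 4.6903889 m/s = 4.6903889 / 0.01 = 469.03889 cm/s ≈ 469 cm/s (4 s.f.).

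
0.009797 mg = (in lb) 1 mg = 1e-06 kg, so 0.009797 mg = 0.009797 * 1e-06 = 9.797e-09 kg. 1 lb = 0.45359237 kg, so 9.797e-09 kg = 9.797e-09 / 0.45359237 = 2.1598688e-08 lb ≈ 2.16e-08 lb (4 s.f.). Final answer: 2.16e-08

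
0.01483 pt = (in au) 3.497e-17. Check: 1 pt = 0.00035277778 m, so 0.01483 pt = 0.01483 * 0.00035277778 = 5.2316944e-06 m. 1 au = 1.4959787e+11 m, so 5.2316944e-06 m = 5.2316944e-06 / 1.4959787e+11 = 3.4971717e-17 au ≈ 3.497e-17 au (4 s.f.).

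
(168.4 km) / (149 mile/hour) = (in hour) 1 km = 1000 m, so 168.4 km = 168.4 * 1000 = 168400 m. 1 mile/hour = 0.44704 m/s, so 149 mile/hour = 149 * 0.44704 = 66.60896 m/s. Combine: 168400 m / 66.60896 m/s = 2528.1884 s. 1 hour = 3600 s, so 2528.1884 s = 2528.1884 / 3600 = 0.70227456 hour ≈ 0.7023 hour (4 s.f.). Final answer: 0.7023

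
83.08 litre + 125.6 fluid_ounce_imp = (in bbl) 0.545. Check: 1 litre = 0.001 m^3, so 83.08 litre = 83.08 * 0.001 = 0.08308 m^3. 1 fluid_ounce_imp = 2.8413063e-05 m^3, so 125.6 fluid_ounce_imp = 125.6 * 2.8413063e-05 = 0.0035686806 m^3. Sum: 0.08308 + 0.0035686806 = 0.086648681 m^3. 1 bbl = 0.15898729 m^3, so 0.086648681 m^3 = 0.086648681 / 0.15898729 = 0.5450038 bbl ≈ 0.545 bbl (4 s.f.).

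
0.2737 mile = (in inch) 1 mile = 1609.344 m, so 0.2737 mile = 0.2737 * 1609.344 = 440.47745 m. 1 inch = 0.0254 m, so 440.47745 m = 440.47745 / 0.0254 = 17341.632 inch ≈ 1.734e+04 inch (4 s.f.). Final answer: 1.734e+04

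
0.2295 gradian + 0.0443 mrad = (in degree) 0.2091. Check: 1 gradian = 0.015707963 rad, so 0.2295 gradian = 0.2295 * 0.015707963 = 0.0036049776 rad. 1 mrad = 0.001 rad, so 0.0443 mrad = 0.0443 * 0.001 = 4.43e-05 rad. Sum: 0.0036049776 + 4.43e-05 = 0.0036492776 rad. 1 degree = 0.017453293 rad, so 0.0036492776 rad = 0.0036492776 / 0.017453293 = 0.2090882 degree ≈ 0.2091 degree (4 s.f.).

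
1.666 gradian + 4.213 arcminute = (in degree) 1 gradian = 0.015707963 rad, so 1.666 gradian = 1.666 * 0.015707963 = 0.026169467 rad. 1 arcminute = 0.00029088821 rad, so 4.213 arcminute = 4.213 * 0.00029088821 = 0.001225512 rad. Sum: 0.026169467 + 0.001225512 = 0.027394979 rad. 1 degree = 0.017453293 rad, so 0.027394979 rad = 0.027394979 / 0.017453293 = 1.5696167 degree ≈ 1.57 degree (4 s.f.). Final answer: 1.57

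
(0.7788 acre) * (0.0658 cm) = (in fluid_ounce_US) 7.012e+04. Check: 1 acre = 4046.8564 m^2, so 0.7788 acre = 0.7788 * 4046.8564 = 3151.6918 m^2. 1 cm = 0.01 m, so 0.0658 cm = 0.0658 * 0.01 = 0.000658 m. Combine: 3151.6918 m^2 * 0.000658 m = 2.0738132 m^3. 1 fluid_ounce_US = 2.957353e-05 m^3, so 2.0738132 m^3 = 2.0738132 / 2.957353e-05 = 70123.966 fluid_ounce_US ≈ 7.012e+04 fluid_ounce_US (4 s.f.).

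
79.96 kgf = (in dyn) 1 kgf = 9.80665 N, so 79.96 kgf = 79.96 * 9.80665 = 784.13973 N. 1 dyn = 1e-05 N, so 784.13973 N = 784.13973 / 1e-05 = 78413973 dyn ≈ 7.841e+07 dyn (4 s.f.). Final answer: 7.841e+07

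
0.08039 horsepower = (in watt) 1 horsepower = 745.69987 W, so 0.08039 horsepower = 0.08039 * 745.69987 = 59.946813 W. 59.946813 W = 59.946813 watt ≈ 59.95 watt (4 s.f.). Final answer: 59.95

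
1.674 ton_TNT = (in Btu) 6.639e+06. Check: 1 ton_TNT = 4.184e+09 J, so 1.674 ton_TNT = 1.674 * 4.184e+09 = 7.004016e+09 J. 1 Btu = 1055.0559 J, so 7.004016e+09 J = 7.004016e+09 / 1055.0559 = 6638526.3 Btu ≈ 6.639e+06 Btu (4 s.f.).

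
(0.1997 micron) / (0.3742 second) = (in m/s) 5.337e-07. Check: 1 micron = 1e-06 m, so 0.1997 micron = 0.1997 * 1e-06 = 1.997e-07 m. 0.3742 second = 0.3742 s. Combine: 1.997e-07 m / 0.3742 s = 5.3367183e-07 m/s. Result: 5.3367183e-07 m/s ≈ 5.337e-07 m/s (4 s.f.).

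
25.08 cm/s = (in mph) 0.561. Check: 1 cm/s = 0.01 m/s, so 25.08 cm/s = 25.08 * 0.01 = 0.2508 m/s. 1 mph = 0.44704 m/s, so 0.2508 m/s = 0.2508 / 0.44704 = 0.56102362 mph ≈ 0.561 mph (4 s.f.).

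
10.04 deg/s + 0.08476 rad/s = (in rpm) 1 deg/s = 0.017453293 rad/s, so 10.04 deg/s = 10.04 * 0.017453293 = 0.17523106 rad/s. 0.08476 rad/s is already in rad/s. Sum: 0.17523106 + 0.08476 = 0.25999106 rad/s. 1 rpm = 0.10471976 rad/s, so 0.25999106 rad/s = 0.25999106 / 0.10471976 = 2.4827317 rpm ≈ 2.483 rpm (4 s.f.). Final answer: 2.483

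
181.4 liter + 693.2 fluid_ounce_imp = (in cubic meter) 0.2011. Check: 1 liter = 0.001 m^3, so 181.4 liter = 181.4 * 0.001 = 0.1814 m^3. 1 fluid_ounce_imp = 2.8413063e-05 m^3, so 693.2 fluid_ounce_imp = 693.2 * 2.8413063e-05 = 0.019695935 m^3. Sum: 0.1814 + 0.019695935 = 0.20109593 m^3. 0.20109593 m^3 = 0.20109593 cubic meter ≈ 0.2011 cubic meter (4 s.f.).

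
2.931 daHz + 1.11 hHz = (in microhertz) 1 daHz = 10 Hz, so 2.931 daHz = 2.931 * 10 = 29.31 Hz. 1 hHz = 100 Hz, so 1.11 hHz = 1.11 * 100 = 111 Hz. Sum: 29.31 + 111 = 140.31 Hz. 1 microhertz = 1e-06 Hz, so 140.31 Hz = 140.31 / 1e-06 = 1.4031e+08 microhertz ≈ 1.403e+08 microhertz (4 s.f.). Final answer: 1.403e+08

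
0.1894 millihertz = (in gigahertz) 1.894e-13. Check: 1 millihertz = 0.001 Hz, so 0.1894 millihertz = 0.1894 * 0.001 = 0.0001894 Hz. 1 gigahertz = 1e+09 Hz, so 0.0001894 Hz = 0.0001894 / 1e+09 = 1.894e-13 gigahertz.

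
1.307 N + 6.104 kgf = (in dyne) 6.117e+06. Check: 1.307 N is already in N. 1 kgf = 9.80665 N, so 6.104 kgf = 6.104 * 9.80665 = 59.859792 N. Sum: 1.307 + 59.859792 = 61.166792 N. 1 dyne = 1e-05 N, so 61.166792 N = 61.166792 / 1e-05 = 6116679.2 dyne ≈ 6.117e+06 dyne (4 s.f.).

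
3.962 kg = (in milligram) 1 milligram = 1e-06 kg, so 3.962 kg = 3.962 / 1e-06 = 3962000 milligram ≈ 3.962e+06 milligram (4 s.f.). Final answer: 3.962e+06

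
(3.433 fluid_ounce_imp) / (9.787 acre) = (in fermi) 2.463e+06. Check: 1 fluid_ounce_imp = 2.8413063e-05 m^3, so 3.433 fluid_ounce_imp = 3.433 * 2.8413063e-05 = 9.7542044e-05 m^3. 1 acre = 4046.8564 m^2, so 9.787 acre = 9.787 * 4046.8564 = 39606.584 m^2. Combine: 9.7542044e-05 m^3 / 39606.584 m^2 = 2.4627735e-09 m. 1 fermi = 1e-15 m, so 2.4627735e-09 m = 2.4627735e-09 / 1e-15 = 2462773.5 fermi ≈ 2.463e+06 fermi (4 s.f.).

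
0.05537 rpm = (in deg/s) 1 rpm = 0.10471976 rad/s, so 0.05537 rpm = 0.05537 * 0.10471976 = 0.0057983328 rad/s. 1 deg/s = 0.017453293 rad/s, so 0.0057983328 rad/s = 0.0057983328 / 0.017453293 = 0.33222 deg/s ≈ 0.3322 deg/s (4 s.f.). Final answer: 0.3322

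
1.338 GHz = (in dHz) 1.338e+10. Check: 1 GHz = 1e+09 Hz, so 1.338 GHz = 1.338 * 1e+09 = 1.338e+09 Hz. 1 dHz = 0.1 Hz, so 1.338e+09 Hz = 1.338e+09 / 0.1 = 1.338e+10 dHz.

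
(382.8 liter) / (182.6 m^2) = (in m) 0.002096. Check: 1 liter = 0.001 m^3, so 382.8 liter = 382.8 * 0.001 = 0.3828 m^3. 182.6 m^2 is already in m^2. Combine: 0.3828 m^3 / 182.6 m^2 = 0.0020963855 m. Result: 0.0020963855 m ≈ 0.002096 m (4 s.f.).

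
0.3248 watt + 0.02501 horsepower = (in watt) 18.97. Check: 0.3248 watt = 0.3248 W. 1 horsepower = 745.69987 W, so 0.02501 horsepower = 0.02501 * 745.69987 = 18.649954 W. Sum: 0.3248 + 18.649954 = 18.974754 W. 18.974754 W = 18.974754 watt ≈ 18.97 watt (4 s.f.).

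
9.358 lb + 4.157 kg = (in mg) 8.402e+06. Check: 1 lb = 0.45359237 kg, so 9.358 lb = 9.358 * 0.45359237 = 4.2447174 kg. 4.157 kg is already in kg. Sum: 4.2447174 + 4.157 = 8.4017174 kg. 1 mg = 1e-06 kg, so 8.4017174 kg = 8.4017174 / 1e-06 = 8401717.4 mg ≈ 8.402e+06 mg (4 s.f.).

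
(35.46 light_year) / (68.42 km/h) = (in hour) 1 light_year = 9.4607305e+15 m, so 35.46 light_year = 35.46 * 9.4607305e+15 = 3.354775e+17 m. 1 km/h = 0.27777778 m/s, so 68.42 km/h = 68.42 * 0.27777778 = 19.005556 m/s. Combine: 3.354775e+17 m / 19.005556 m/s = 1.7651549e+16 s. 1 hour = 3600 s, so 1.7651549e+16 s = 1.7651549e+16 / 3600 = 4.9032082e+12 hour ≈ 4.903e+12 hour (4 s.f.). Final answer: 4.903e+12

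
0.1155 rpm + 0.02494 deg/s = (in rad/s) 1 rpm = 0.10471976 rad/s, so 0.1155 rpm = 0.1155 * 0.10471976 = 0.012095132 rad/s. 1 deg/s = 0.017453293 rad/s, so 0.02494 deg/s = 0.02494 * 0.017453293 = 0.00043528512 rad/s. Sum: 0.012095132 + 0.00043528512 = 0.012530417 rad/s. Result: 0.012530417 rad/s ≈ 0.01253 rad/s (4 s.f.). Final answer: 0.01253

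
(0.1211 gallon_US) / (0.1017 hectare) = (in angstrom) 4508. Check: 1 gallon_US = 0.0037854118 m^3, so 0.1211 gallon_US = 0.1211 * 0.0037854118 = 0.00045841337 m^3. 1 hectare = 10000 m^2, so 0.1017 hectare = 0.1017 * 10000 = 1017 m^2. Combine: 0.00045841337 m^3 / 1017 m^2 = 4.5075061e-07 m. 1 angstrom = 1e-10 m, so 4.5075061e-07 m = 4.5075061e-07 / 1e-10 = 4507.5061 angstrom ≈ 4508 angstrom (4 s.f.).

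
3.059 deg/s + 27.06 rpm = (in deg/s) 165.4. Check: 1 deg/s = 0.017453293 rad/s, so 3.059 deg/s = 3.059 * 0.017453293 = 0.053389622 rad/s. 1 rpm = 0.10471976 rad/s, so 27.06 rpm = 27.06 * 0.10471976 = 2.8337166 rad/s. Sum: 0.053389622 + 2.8337166 = 2.8871062 rad/s. 1 deg/s = 0.017453293 rad/s, so 2.8871062 rad/s = 2.8871062 / 0.017453293 = 165.419 deg/s ≈ 165.4 deg/s (4 s.f.).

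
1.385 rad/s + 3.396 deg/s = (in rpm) 1.385 rad/s is already in rad/s. 1 deg/s = 0.017453293 rad/s, so 3.396 deg/s = 3.396 * 0.017453293 = 0.059271381 rad/s. Sum: 1.385 + 0.059271381 = 1.4442714 rad/s. 1 rpm = 0.10471976 rad/s, so 1.4442714 rad/s = 1.4442714 / 0.10471976 = 13.791776 rpm ≈ 13.79 rpm (4 s.f.). Final answer: 13.79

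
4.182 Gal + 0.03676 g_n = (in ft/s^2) 1 Gal = 0.01 m/s^2, so 4.182 Gal = 4.182 * 0.01 = 0.04182 m/s^2. 1 g_n = 9.80665 m/s^2, so 0.03676 g_n = 0.03676 * 9.80665 = 0.36049245 m/s^2. Sum: 0.04182 + 0.36049245 = 0.40231245 m/s^2. 1 ft/s^2 = 0.3048 m/s^2, so 0.40231245 m/s^2 = 0.40231245 / 0.3048 = 1.3199227 ft/s^2 ≈ 1.32 ft/s^2 (4 s.f.). Final answer: 1.32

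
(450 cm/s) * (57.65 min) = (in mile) 1 cm/s = 0.01 m/s, so 450 cm/s = 450 * 0.01 = 4.5 m/s. 1 min = 60 s, so 57.65 min = 57.65 * 60 = 3459 s. Combine: 4.5 m/s * 3459 s = 15565.5 m. 1 mile = 1609.344 m, so 15565.5 m = 15565.5 / 1609.344 = 9.6719533 mile ≈ 9.672 mile (4 s.f.). Final answer: 9.672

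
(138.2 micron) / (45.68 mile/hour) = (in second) 1 micron = 1e-06 m, so 138.2 micron = 138.2 * 1e-06 = 0.0001382 m. 1 mile/hour = 0.44704 m/s, so 45.68 mile/hour = 45.68 * 0.44704 = 20.420787 m/s. Combine: 0.0001382 m / 20.420787 m/s = 6.7676137e-06 s. 6.7676137e-06 s = 6.7676137e-06 second ≈ 6.768e-06 second (4 s.f.). Final answer: 6.768e-06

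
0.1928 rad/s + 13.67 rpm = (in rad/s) 1.624. Check: 0.1928 rad/s is already in rad/s. 1 rpm = 0.10471976 rad/s, so 13.67 rpm = 13.67 * 0.10471976 = 1.4315191 rad/s. Sum: 0.1928 + 1.4315191 = 1.6243191 rad/s. Result: 1.6243191 rad/s ≈ 1.624 rad/s (4 s.f.).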